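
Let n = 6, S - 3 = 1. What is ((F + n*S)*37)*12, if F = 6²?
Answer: 26640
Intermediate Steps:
S = 4 (S = 3 + 1 = 4)
F = 36
((F + n*S)*37)*12 = ((36 + 6*4)*37)*12 = ((36 + 24)*37)*12 = (60*37)*12 = 2220*12 = 26640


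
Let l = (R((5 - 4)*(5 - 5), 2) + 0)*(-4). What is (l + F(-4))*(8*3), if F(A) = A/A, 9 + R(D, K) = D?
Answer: 888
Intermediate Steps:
R(D, K) = -9 + D
l = 36 (l = ((-9 + (5 - 4)*(5 - 5)) + 0)*(-4) = ((-9 + 1*0) + 0)*(-4) = ((-9 + 0) + 0)*(-4) = (-9 + 0)*(-4) = -9*(-4) = 36)
F(A) = 1
(l + F(-4))*(8*3) = (36 + 1)*(8*3) = 37*24 = 888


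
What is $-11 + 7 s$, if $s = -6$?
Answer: $-53$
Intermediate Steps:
$-11 + 7 s = -11 + 7 \left(-6\right) = -11 - 42 = -53$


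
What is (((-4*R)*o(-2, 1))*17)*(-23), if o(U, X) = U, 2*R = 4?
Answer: -6256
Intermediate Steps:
R = 2 (R = (1/2)*4 = 2)
(((-4*R)*o(-2, 1))*17)*(-23) = ((-4*2*(-2))*17)*(-23) = (-8*(-2)*17)*(-23) = (16*17)*(-23) = 272*(-23) = -6256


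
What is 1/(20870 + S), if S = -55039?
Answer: -1/34169 ≈ -2.9266e-5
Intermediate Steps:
1/(20870 + S) = 1/(20870 - 55039) = 1/(-34169) = -1/34169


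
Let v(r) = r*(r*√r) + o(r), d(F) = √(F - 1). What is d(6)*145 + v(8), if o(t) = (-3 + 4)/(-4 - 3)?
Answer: -⅐ + 128*√2 + 145*√5 ≈ 505.11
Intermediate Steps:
o(t) = -⅐ (o(t) = 1/(-7) = 1*(-⅐) = -⅐)
d(F) = √(-1 + F)
v(r) = -⅐ + r^(5/2) (v(r) = r*(r*√r) - ⅐ = r*r^(3/2) - ⅐ = r^(5/2) - ⅐ = -⅐ + r^(5/2))
d(6)*145 + v(8) = √(-1 + 6)*145 + (-⅐ + 8^(5/2)) = √5*145 + (-⅐ + 128*√2) = 145*√5 + (-⅐ + 128*√2) = -⅐ + 128*√2 + 145*√5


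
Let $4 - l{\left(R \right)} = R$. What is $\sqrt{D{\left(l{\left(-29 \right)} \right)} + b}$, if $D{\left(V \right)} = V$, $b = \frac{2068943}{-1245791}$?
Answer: $\frac{4 \sqrt{3039898221785}}{1245791} \approx 5.5981$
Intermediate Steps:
$l{\left(R \right)} = 4 - R$
$b = - \frac{2068943}{1245791}$ ($b = 2068943 \left(- \frac{1}{1245791}\right) = - \frac{2068943}{1245791} \approx -1.6607$)
$\sqrt{D{\left(l{\left(-29 \right)} \right)} + b} = \sqrt{\left(4 - -29\right) - \frac{2068943}{1245791}} = \sqrt{\left(4 + 29\right) - \frac{2068943}{1245791}} = \sqrt{33 - \frac{2068943}{1245791}} = \sqrt{\frac{39042160}{1245791}} = \frac{4 \sqrt{3039898221785}}{1245791}$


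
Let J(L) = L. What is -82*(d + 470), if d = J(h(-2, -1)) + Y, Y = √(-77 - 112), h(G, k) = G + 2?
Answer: -38540 - 246*I*√21 ≈ -38540.0 - 1127.3*I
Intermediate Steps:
h(G, k) = 2 + G
Y = 3*I*√21 (Y = √(-189) = 3*I*√21 ≈ 13.748*I)
d = 3*I*√21 (d = (2 - 2) + 3*I*√21 = 0 + 3*I*√21 = 3*I*√21 ≈ 13.748*I)
-82*(d + 470) = -82*(3*I*√21 + 470) = -82*(470 + 3*I*√21) = -38540 - 246*I*√21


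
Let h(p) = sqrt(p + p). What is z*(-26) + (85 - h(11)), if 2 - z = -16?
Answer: -383 - sqrt(22) ≈ -387.69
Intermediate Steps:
z = 18 (z = 2 - 1*(-16) = 2 + 16 = 18)
h(p) = sqrt(2)*sqrt(p) (h(p) = sqrt(2*p) = sqrt(2)*sqrt(p))
z*(-26) + (85 - h(11)) = 18*(-26) + (85 - sqrt(2)*sqrt(11)) = -468 + (85 - sqrt(22)) = -383 - sqrt(22)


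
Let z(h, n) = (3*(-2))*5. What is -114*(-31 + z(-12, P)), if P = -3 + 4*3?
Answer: 6954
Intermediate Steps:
P = 9 (P = -3 + 12 = 9)
z(h, n) = -30 (z(h, n) = -6*5 = -30)
-114*(-31 + z(-12, P)) = -114*(-31 - 30) = -114*(-61) = 6954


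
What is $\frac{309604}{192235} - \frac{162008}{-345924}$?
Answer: $\frac{34560765494}{16624675035} \approx 2.0789$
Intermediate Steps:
$\frac{309604}{192235} - \frac{162008}{-345924} = 309604 \cdot \frac{1}{192235} - - \frac{40502}{86481} = \frac{309604}{192235} + \frac{40502}{86481} = \frac{34560765494}{16624675035}$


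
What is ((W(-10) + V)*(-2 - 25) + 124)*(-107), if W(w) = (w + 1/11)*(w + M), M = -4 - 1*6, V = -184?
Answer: 304736/11 ≈ 27703.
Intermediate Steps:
M = -10 (M = -4 - 6 = -10)
W(w) = (-10 + w)*(1/11 + w) (W(w) = (w + 1/11)*(w - 10) = (w + 1/11)*(-10 + w) = (1/11 + w)*(-10 + w) = (-10 + w)*(1/11 + w))
((W(-10) + V)*(-2 - 25) + 124)*(-107) = (((-10/11 + (-10)**2 - 109/11*(-10)) - 184)*(-2 - 25) + 124)*(-107) = (((-10/11 + 100 + 1090/11) - 184)*(-27) + 124)*(-107) = ((2180/11 - 184)*(-27) + 124)*(-107) = ((156/11)*(-27) + 124)*(-107) = (-4212/11 + 124)*(-107) = -2848/11*(-107) = 304736/11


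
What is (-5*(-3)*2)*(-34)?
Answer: -1020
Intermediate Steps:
(-5*(-3)*2)*(-34) = (15*2)*(-34) = 30*(-34) = -1020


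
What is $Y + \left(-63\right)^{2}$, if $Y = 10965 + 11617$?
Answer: $26551$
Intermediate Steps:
$Y = 22582$
$Y + \left(-63\right)^{2} = 22582 + \left(-63\right)^{2} = 22582 + 3969 = 26551$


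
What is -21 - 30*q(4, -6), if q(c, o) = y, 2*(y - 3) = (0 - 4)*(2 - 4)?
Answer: -231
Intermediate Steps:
y = 7 (y = 3 + ((0 - 4)*(2 - 4))/2 = 3 + (-4*(-2))/2 = 3 + (1/2)*8 = 3 + 4 = 7)
q(c, o) = 7
-21 - 30*q(4, -6) = -21 - 30*7 = -21 - 210 = -231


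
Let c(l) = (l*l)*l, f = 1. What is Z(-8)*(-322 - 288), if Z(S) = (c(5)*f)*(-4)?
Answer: 305000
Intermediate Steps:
c(l) = l³ (c(l) = l²*l = l³)
Z(S) = -500 (Z(S) = (5³*1)*(-4) = (125*1)*(-4) = 125*(-4) = -500)
Z(-8)*(-322 - 288) = -500*(-322 - 288) = -500*(-610) = 305000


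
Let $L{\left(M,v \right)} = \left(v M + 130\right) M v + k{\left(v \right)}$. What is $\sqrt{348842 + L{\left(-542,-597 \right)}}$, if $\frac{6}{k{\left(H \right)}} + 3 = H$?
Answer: $\frac{\sqrt{10474254693799}}{10} \approx 3.2364 \cdot 10^{5}$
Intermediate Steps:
$k{\left(H \right)} = \frac{6}{-3 + H}$
$L{\left(M,v \right)} = \frac{6}{-3 + v} + M v \left(130 + M v\right)$ ($L{\left(M,v \right)} = \left(v M + 130\right) M v + \frac{6}{-3 + v} = \left(M v + 130\right) M v + \frac{6}{-3 + v} = \left(130 + M v\right) M v + \frac{6}{-3 + v} = M \left(130 + M v\right) v + \frac{6}{-3 + v} = M v \left(130 + M v\right) + \frac{6}{-3 + v} = \frac{6}{-3 + v} + M v \left(130 + M v\right)$)
$\sqrt{348842 + L{\left(-542,-597 \right)}} = \sqrt{348842 + \frac{6 - - 323574 \left(-3 - 597\right) \left(130 - -323574\right)}{-3 - 597}} = \sqrt{348842 + \frac{6 - \left(-323574\right) \left(-600\right) \left(130 + 323574\right)}{-600}} = \sqrt{348842 - \frac{6 - \left(-323574\right) \left(-600\right) 323704}{600}} = \sqrt{348842 - \frac{6 - 62845318857600}{600}} = \sqrt{348842 - - \frac{10474219809599}{100}} = \sqrt{348842 + \frac{10474219809599}{100}} = \sqrt{\frac{10474254693799}{100}} = \frac{\sqrt{10474254693799}}{10}$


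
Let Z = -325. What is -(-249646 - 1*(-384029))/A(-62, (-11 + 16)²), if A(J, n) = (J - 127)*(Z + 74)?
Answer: -134383/47439 ≈ -2.8328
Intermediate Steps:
A(J, n) = 31877 - 251*J (A(J, n) = (J - 127)*(-325 + 74) = (-127 + J)*(-251) = 31877 - 251*J)
-(-249646 - 1*(-384029))/A(-62, (-11 + 16)²) = -(-249646 - 1*(-384029))/(31877 - 251*(-62)) = -(-249646 + 384029)/(31877 + 15562) = -134383/47439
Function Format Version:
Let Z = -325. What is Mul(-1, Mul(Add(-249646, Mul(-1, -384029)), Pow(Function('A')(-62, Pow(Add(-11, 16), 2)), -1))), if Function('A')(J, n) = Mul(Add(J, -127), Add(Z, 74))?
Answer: Rational(-134383, 47439) ≈ -2.8328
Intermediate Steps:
Function('A')(J, n) = Add(31877, Mul(-251, J)) (Function('A')(J, n) = Mul(Add(J, -127), Add(-325, 74)) = Mul(Add(-127, J), -251) = Add(31877, Mul(-251, J)))
Mul(-1, Mul(Add(-249646, Mul(-1, -384029)), Pow(Function('A')(-62, Pow(Add(-11, 16), 2)), -1))) = Mul(-1, Mul(Add(-249646, Mul(-1, -384029)), Pow(Add(31877, Mul(-251, -62)), -1))) = Mul(-1, Mul(Add(-249646, 384029), Pow(Add(31877, 15562), -1))) = Mul(-1, Mul(134383, Pow(47439, -1))) = Mul(-1, Mul(134383, Rational(1, 47439))) = Mul(-1, Rational(134383, 47439)) = Rational(-134383, 47439)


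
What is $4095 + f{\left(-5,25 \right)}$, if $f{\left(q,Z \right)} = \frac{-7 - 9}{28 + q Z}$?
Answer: $\frac{397231}{97} \approx 4095.2$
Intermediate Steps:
$f{\left(q,Z \right)} = - \frac{16}{28 + Z q}$
$4095 + f{\left(-5,25 \right)} = 4095 - \frac{16}{28 + 25 \left(-5\right)} = 4095 - \frac{16}{28 - 125} = 4095 - \frac{16}{-97} = 4095 - - \frac{16}{97} = 4095 + \frac{16}{97} = \frac{397231}{97}$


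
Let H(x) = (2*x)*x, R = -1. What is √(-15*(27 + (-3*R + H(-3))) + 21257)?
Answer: √20537 ≈ 143.31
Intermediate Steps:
H(x) = 2*x²
√(-15*(27 + (-3*R + H(-3))) + 21257) = √(-15*(27 + (-3*(-1) + 2*(-3)²)) + 21257) = √(-15*(27 + (3 + 2*9)) + 21257) = √(-15*(27 + (3 + 18)) + 21257) = √(-15*(27 + 21) + 21257) = √(-15*48 + 21257) = √(-720 + 21257) = √20537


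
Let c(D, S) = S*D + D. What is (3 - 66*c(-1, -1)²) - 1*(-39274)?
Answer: 39277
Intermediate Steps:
c(D, S) = D + D*S (c(D, S) = D*S + D = D + D*S)
(3 - 66*c(-1, -1)²) - 1*(-39274) = (3 - 66*(1 - 1)²) - 1*(-39274) = (3 - 66*(-1*0)²) + 39274 = (3 - 66*0²) + 39274 = (3 - 66*0) + 39274 = (3 + 0) + 39274 = 3 + 39274 = 39277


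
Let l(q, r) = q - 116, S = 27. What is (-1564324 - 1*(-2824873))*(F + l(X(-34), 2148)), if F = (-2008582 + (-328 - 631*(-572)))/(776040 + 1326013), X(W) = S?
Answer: -237904288851555/2102053 ≈ -1.1318e+8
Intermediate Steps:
X(W) = 27
l(q, r) = -116 + q
F = -1647978/2102053 (F = (-2008582 + (-328 + 360932))/2102053 = (-2008582 + 360604)*(1/2102053) = -1647978*1/2102053 = -1647978/2102053 ≈ -0.78399)
(-1564324 - 1*(-2824873))*(F + l(X(-34), 2148)) = (-1564324 - 1*(-2824873))*(-1647978/2102053 + (-116 + 27)) = (-1564324 + 2824873)*(-1647978/2102053 - 89) = 1260549*(-188730695/2102053) = -237904288851555/2102053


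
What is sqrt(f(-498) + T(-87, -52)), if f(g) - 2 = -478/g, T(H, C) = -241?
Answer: 2*I*sqrt(3689682)/249 ≈ 15.429*I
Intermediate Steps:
f(g) = 2 - 478/g
sqrt(f(-498) + T(-87, -52)) = sqrt((2 - 478/(-498)) - 241) = sqrt((2 - 478*(-1/498)) - 241) = sqrt((2 + 239/249) - 241) = sqrt(737/249 - 241) = sqrt(-59272/249) = 2*I*sqrt(3689682)/249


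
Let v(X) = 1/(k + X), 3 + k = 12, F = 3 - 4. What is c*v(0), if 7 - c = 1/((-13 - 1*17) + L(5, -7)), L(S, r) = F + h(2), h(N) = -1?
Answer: 25/32 ≈ 0.78125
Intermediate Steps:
F = -1
L(S, r) = -2 (L(S, r) = -1 - 1 = -2)
k = 9 (k = -3 + 12 = 9)
c = 225/32 (c = 7 - 1/((-13 - 1*17) - 2) = 7 - 1/((-13 - 17) - 2) = 7 - 1/(-30 - 2) = 7 - 1/(-32) = 7 - 1*(-1/32) = 7 + 1/32 = 225/32 ≈ 7.0313)
v(X) = 1/(9 + X)
c*v(0) = 225/(32*(9 + 0)) = (225/32)/9 = (225/32)*(⅑) = 25/32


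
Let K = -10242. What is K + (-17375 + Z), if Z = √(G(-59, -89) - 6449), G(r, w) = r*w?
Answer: -27617 + I*√1198 ≈ -27617.0 + 34.612*I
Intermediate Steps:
Z = I*√1198 (Z = √(-59*(-89) - 6449) = √(5251 - 6449) = √(-1198) = I*√1198 ≈ 34.612*I)
K + (-17375 + Z) = -10242 + (-17375 + I*√1198) = -27617 + I*√1198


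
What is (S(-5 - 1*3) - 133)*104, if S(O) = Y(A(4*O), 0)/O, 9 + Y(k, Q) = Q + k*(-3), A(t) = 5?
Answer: -13520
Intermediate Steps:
Y(k, Q) = -9 + Q - 3*k (Y(k, Q) = -9 + (Q + k*(-3)) = -9 + (Q - 3*k) = -9 + Q - 3*k)
S(O) = -24/O (S(O) = (-9 + 0 - 3*5)/O = (-9 + 0 - 15)/O = -24/O)
(S(-5 - 1*3) - 133)*104 = (-24/(-5 - 1*3) - 133)*104 = (-24/(-5 - 3) - 133)*104 = (-24/(-8) - 133)*104 = (-24*(-⅛) - 133)*104 = (3 - 133)*104 = -130*104 = -13520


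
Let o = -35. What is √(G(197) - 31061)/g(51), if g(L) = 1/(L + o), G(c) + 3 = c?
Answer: 16*I*√30867 ≈ 2811.0*I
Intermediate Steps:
G(c) = -3 + c
g(L) = 1/(-35 + L) (g(L) = 1/(L - 35) = 1/(-35 + L))
√(G(197) - 31061)/g(51) = √((-3 + 197) - 31061)/(1/(-35 + 51)) = √(194 - 31061)/(1/16) = √(-30867)/(1/16) = (I*√30867)*16 = 16*I*√30867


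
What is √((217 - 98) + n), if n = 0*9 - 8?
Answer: √111 ≈ 10.536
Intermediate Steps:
n = -8 (n = 0 - 8 = -8)
√((217 - 98) + n) = √((217 - 98) - 8) = √(119 - 8) = √111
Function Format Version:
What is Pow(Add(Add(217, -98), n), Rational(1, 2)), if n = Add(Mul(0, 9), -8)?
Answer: Pow(111, Rational(1, 2)) ≈ 10.536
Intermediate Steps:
n = -8 (n = Add(0, -8) = -8)
Pow(Add(Add(217, -98), n), Rational(1, 2)) = Pow(Add(Add(217, -98), -8), Rational(1, 2)) = Pow(Add(119, -8), Rational(1, 2)) = Pow(111, Rational(1, 2))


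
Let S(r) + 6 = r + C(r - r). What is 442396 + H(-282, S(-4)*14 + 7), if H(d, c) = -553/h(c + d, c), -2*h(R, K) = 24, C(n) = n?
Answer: 5309305/12 ≈ 4.4244e+5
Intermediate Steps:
h(R, K) = -12 (h(R, K) = -½*24 = -12)
S(r) = -6 + r (S(r) = -6 + (r + (r - r)) = -6 + (r + 0) = -6 + r)
H(d, c) = 553/12 (H(d, c) = -553/(-12) = -553*(-1/12) = 553/12)
442396 + H(-282, S(-4)*14 + 7) = 442396 + 553/12 = 5309305/12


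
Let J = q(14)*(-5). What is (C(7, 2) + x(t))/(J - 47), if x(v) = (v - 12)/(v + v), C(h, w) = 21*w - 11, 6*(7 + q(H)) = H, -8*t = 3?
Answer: -285/142 ≈ -2.0070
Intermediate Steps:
t = -3/8 (t = -⅛*3 = -3/8 ≈ -0.37500)
q(H) = -7 + H/6
C(h, w) = -11 + 21*w
x(v) = (-12 + v)/(2*v) (x(v) = (-12 + v)/((2*v)) = (-12 + v)*(1/(2*v)) = (-12 + v)/(2*v))
J = 70/3 (J = (-7 + (⅙)*14)*(-5) = (-7 + 7/3)*(-5) = -14/3*(-5) = 70/3 ≈ 23.333)
(C(7, 2) + x(t))/(J - 47) = ((-11 + 21*2) + (-12 - 3/8)/(2*(-3/8)))/(70/3 - 47) = ((-11 + 42) + (½)*(-8/3)*(-99/8))/(-71/3) = (31 + 33/2)*(-3/71) = (95/2)*(-3/71) = -285/142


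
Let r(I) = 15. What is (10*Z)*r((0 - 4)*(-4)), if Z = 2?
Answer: 300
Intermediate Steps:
(10*Z)*r((0 - 4)*(-4)) = (10*2)*15 = 20*15 = 300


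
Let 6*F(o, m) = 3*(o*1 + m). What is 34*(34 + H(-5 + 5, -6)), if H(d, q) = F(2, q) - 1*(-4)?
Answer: 1224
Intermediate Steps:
F(o, m) = m/2 + o/2 (F(o, m) = (3*(o*1 + m))/6 = (3*(o + m))/6 = (3*(m + o))/6 = (3*m + 3*o)/6 = m/2 + o/2)
H(d, q) = 5 + q/2 (H(d, q) = (q/2 + (½)*2) - 1*(-4) = (q/2 + 1) + 4 = (1 + q/2) + 4 = 5 + q/2)
34*(34 + H(-5 + 5, -6)) = 34*(34 + (5 + (½)*(-6))) = 34*(34 + (5 - 3)) = 34*(34 + 2) = 34*36 = 1224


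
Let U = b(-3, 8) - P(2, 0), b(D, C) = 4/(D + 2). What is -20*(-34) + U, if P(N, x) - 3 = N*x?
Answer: 673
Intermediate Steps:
b(D, C) = 4/(2 + D)
P(N, x) = 3 + N*x
U = -7 (U = 4/(2 - 3) - (3 + 2*0) = 4/(-1) - (3 + 0) = 4*(-1) - 1*3 = -4 - 3 = -7)
-20*(-34) + U = -20*(-34) - 7 = 680 - 7 = 673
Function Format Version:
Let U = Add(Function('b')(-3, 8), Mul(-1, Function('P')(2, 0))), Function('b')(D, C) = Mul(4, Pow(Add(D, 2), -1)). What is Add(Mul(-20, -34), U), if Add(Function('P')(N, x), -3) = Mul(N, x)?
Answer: 673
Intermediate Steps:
Function('b')(D, C) = Mul(4, Pow(Add(2, D), -1))
Function('P')(N, x) = Add(3, Mul(N, x))
U = -7 (U = Add(Mul(4, Pow(Add(2, -3), -1)), Mul(-1, Add(3, Mul(2, 0)))) = Add(Mul(4, Pow(-1, -1)), Mul(-1, Add(3, 0))) = Add(Mul(4, -1), Mul(-1, 3)) = Add(-4, -3) = -7)
Add(Mul(-20, -34), U) = Add(Mul(-20, -34), -7) = Add(680, -7) = 673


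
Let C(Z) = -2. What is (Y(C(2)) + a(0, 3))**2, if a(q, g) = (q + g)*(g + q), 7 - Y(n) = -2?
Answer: 324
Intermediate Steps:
Y(n) = 9 (Y(n) = 7 - 1*(-2) = 7 + 2 = 9)
a(q, g) = (g + q)**2 (a(q, g) = (g + q)*(g + q) = (g + q)**2)
(Y(C(2)) + a(0, 3))**2 = (9 + (3 + 0)**2)**2 = (9 + 3**2)**2 = (9 + 9)**2 = 18**2 = 324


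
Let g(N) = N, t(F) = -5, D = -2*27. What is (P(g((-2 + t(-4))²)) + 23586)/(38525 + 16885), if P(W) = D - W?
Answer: 23483/55410 ≈ 0.42380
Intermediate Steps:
D = -54
P(W) = -54 - W
(P(g((-2 + t(-4))²)) + 23586)/(38525 + 16885) = ((-54 - (-2 - 5)²) + 23586)/(38525 + 16885) = ((-54 - 1*(-7)²) + 23586)/55410 = ((-54 - 1*49) + 23586)*(1/55410) = ((-54 - 49) + 23586)*(1/55410) = (-103 + 23586)*(1/55410) = 23483*(1/55410) = 23483/55410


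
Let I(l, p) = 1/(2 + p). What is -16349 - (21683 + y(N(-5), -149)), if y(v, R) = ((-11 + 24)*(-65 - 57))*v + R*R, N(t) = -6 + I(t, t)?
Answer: -210833/3 ≈ -70278.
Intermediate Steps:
N(t) = -6 + 1/(2 + t)
y(v, R) = R**2 - 1586*v (y(v, R) = (13*(-122))*v + R**2 = -1586*v + R**2 = R**2 - 1586*v)
-16349 - (21683 + y(N(-5), -149)) = -16349 - (21683 + ((-149)**2 - 1586*(-11 - 6*(-5))/(2 - 5))) = -16349 - (21683 + (22201 - 1586*(-11 + 30)/(-3))) = -16349 - (21683 + (22201 - (-1586)*19/3)) = -16349 - (21683 + (22201 - 1586*(-19/3))) = -16349 - (21683 + (22201 + 30134/3)) = -16349 - (21683 + 96737/3) = -16349 - 1*161786/3 = -16349 - 161786/3 = -210833/3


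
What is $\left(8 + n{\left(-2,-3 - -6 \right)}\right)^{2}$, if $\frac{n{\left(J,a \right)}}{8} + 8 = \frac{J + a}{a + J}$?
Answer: $2304$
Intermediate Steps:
$n{\left(J,a \right)} = -56$ ($n{\left(J,a \right)} = -64 + 8 \frac{J + a}{a + J} = -64 + 8 \frac{J + a}{J + a} = -64 + 8 \cdot 1 = -64 + 8 = -56$)
$\left(8 + n{\left(-2,-3 - -6 \right)}\right)^{2} = \left(8 - 56\right)^{2} = \left(-48\right)^{2} = 2304$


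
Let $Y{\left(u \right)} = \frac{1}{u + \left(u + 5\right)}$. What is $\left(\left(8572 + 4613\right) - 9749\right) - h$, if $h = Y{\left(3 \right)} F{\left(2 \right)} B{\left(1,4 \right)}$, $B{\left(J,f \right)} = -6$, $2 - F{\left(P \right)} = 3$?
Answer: $\frac{37790}{11} \approx 3435.5$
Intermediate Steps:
$Y{\left(u \right)} = \frac{1}{5 + 2 u}$ ($Y{\left(u \right)} = \frac{1}{u + \left(5 + u\right)} = \frac{1}{5 + 2 u}$)
$F{\left(P \right)} = -1$ ($F{\left(P \right)} = 2 - 3 = -1$)
$h = \frac{6}{11}$ ($h = \frac{1}{5 + 2 \cdot 3} \left(-1\right) \left(-6\right) = \frac{1}{5 + 6} \left(-1\right) \left(-6\right) = \frac{1}{11} \left(-1\right) \left(-6\right) = \left(- \frac{1}{11}\right) \left(-6\right) = \frac{6}{11} \approx 0.54545$)
$\left(\left(8572 + 4613\right) - 9749\right) - h = \left(\left(8572 + 4613\right) - 9749\right) - \frac{6}{11} = \left(13185 - 9749\right) - \frac{6}{11} = 3436 - \frac{6}{11} = \frac{37790}{11}$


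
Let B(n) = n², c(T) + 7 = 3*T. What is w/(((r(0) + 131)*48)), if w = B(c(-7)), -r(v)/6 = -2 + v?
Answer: 49/429 ≈ 0.11422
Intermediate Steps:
c(T) = -7 + 3*T
r(v) = 12 - 6*v (r(v) = -6*(-2 + v) = 12 - 6*v)
w = 784 (w = (-7 + 3*(-7))² = (-7 - 21)² = (-28)² = 784)
w/(((r(0) + 131)*48)) = 784/((((12 - 6*0) + 131)*48)) = 784/((((12 + 0) + 131)*48)) = 784/(((12 + 131)*48)) = 784/((143*48)) = 784/6864 = 784*(1/6864) = 49/429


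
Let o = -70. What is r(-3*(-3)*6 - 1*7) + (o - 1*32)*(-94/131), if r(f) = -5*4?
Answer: 6968/131 ≈ 53.191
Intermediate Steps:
r(f) = -20
r(-3*(-3)*6 - 1*7) + (o - 1*32)*(-94/131) = -20 + (-70 - 1*32)*(-94/131) = -20 + (-70 - 32)*(-94*1/131) = -20 - 102*(-94/131) = -20 + 9588/131 = 6968/131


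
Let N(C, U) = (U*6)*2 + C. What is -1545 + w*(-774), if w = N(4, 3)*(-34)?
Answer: 1051095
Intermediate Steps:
N(C, U) = C + 12*U (N(C, U) = (6*U)*2 + C = 12*U + C = C + 12*U)
w = -1360 (w = (4 + 12*3)*(-34) = (4 + 36)*(-34) = 40*(-34) = -1360)
-1545 + w*(-774) = -1545 - 1360*(-774) = -1545 + 1052640 = 1051095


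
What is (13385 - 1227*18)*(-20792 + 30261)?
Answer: -82389769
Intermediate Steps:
(13385 - 1227*18)*(-20792 + 30261) = (13385 - 22086)*9469 = -8701*9469 = -82389769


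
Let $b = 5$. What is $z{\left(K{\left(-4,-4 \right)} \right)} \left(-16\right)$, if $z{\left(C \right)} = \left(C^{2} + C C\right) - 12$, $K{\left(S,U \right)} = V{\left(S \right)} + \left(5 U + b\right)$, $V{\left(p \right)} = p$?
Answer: $-11360$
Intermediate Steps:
$K{\left(S,U \right)} = 5 + S + 5 U$ ($K{\left(S,U \right)} = S + \left(5 U + 5\right) = S + \left(5 + 5 U\right) = 5 + S + 5 U$)
$z{\left(C \right)} = -12 + 2 C^{2}$ ($z{\left(C \right)} = \left(C^{2} + C^{2}\right) - 12 = 2 C^{2} - 12 = -12 + 2 C^{2}$)
$z{\left(K{\left(-4,-4 \right)} \right)} \left(-16\right) = \left(-12 + 2 \left(5 - 4 + 5 \left(-4\right)\right)^{2}\right) \left(-16\right) = \left(-12 + 2 \left(5 - 4 - 20\right)^{2}\right) \left(-16\right) = \left(-12 + 2 \left(-19\right)^{2}\right) \left(-16\right) = \left(-12 + 2 \cdot 361\right) \left(-16\right) = \left(-12 + 722\right) \left(-16\right) = 710 \left(-16\right) = -11360$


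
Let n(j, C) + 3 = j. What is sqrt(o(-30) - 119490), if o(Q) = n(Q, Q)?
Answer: I*sqrt(119523) ≈ 345.72*I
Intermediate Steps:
n(j, C) = -3 + j
o(Q) = -3 + Q
sqrt(o(-30) - 119490) = sqrt((-3 - 30) - 119490) = sqrt(-33 - 119490) = sqrt(-119523) = I*sqrt(119523)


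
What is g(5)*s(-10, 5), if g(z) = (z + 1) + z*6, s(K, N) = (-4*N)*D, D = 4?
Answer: -2880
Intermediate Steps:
s(K, N) = -16*N (s(K, N) = -4*N*4 = -16*N)
g(z) = 1 + 7*z (g(z) = (1 + z) + 6*z = 1 + 7*z)
g(5)*s(-10, 5) = (1 + 7*5)*(-16*5) = (1 + 35)*(-80) = 36*(-80) = -2880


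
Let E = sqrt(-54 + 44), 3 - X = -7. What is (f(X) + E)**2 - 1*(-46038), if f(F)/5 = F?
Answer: 48528 + 100*I*sqrt(10) ≈ 48528.0 + 316.23*I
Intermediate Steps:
X = 10 (X = 3 - 1*(-7) = 3 + 7 = 10)
f(F) = 5*F
E = I*sqrt(10) (E = sqrt(-10) = I*sqrt(10) ≈ 3.1623*I)
(f(X) + E)**2 - 1*(-46038) = (5*10 + I*sqrt(10))**2 - 1*(-46038) = (50 + I*sqrt(10))**2 + 46038 = 46038 + (50 + I*sqrt(10))**2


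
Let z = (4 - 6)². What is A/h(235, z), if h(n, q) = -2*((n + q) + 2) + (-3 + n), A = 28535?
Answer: -5707/50 ≈ -114.14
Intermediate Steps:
z = 4 (z = (-2)² = 4)
h(n, q) = -7 - n - 2*q (h(n, q) = -2*(2 + n + q) + (-3 + n) = (-4 - 2*n - 2*q) + (-3 + n) = -7 - n - 2*q)
A/h(235, z) = 28535/(-7 - 1*235 - 2*4) = 28535/(-7 - 235 - 8) = 28535/(-250) = 28535*(-1/250) = -5707/50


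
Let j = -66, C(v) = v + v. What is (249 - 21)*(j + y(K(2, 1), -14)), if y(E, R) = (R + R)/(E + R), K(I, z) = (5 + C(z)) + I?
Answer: -68856/5 ≈ -13771.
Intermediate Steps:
C(v) = 2*v
K(I, z) = 5 + I + 2*z (K(I, z) = (5 + 2*z) + I = 5 + I + 2*z)
y(E, R) = 2*R/(E + R) (y(E, R) = (2*R)/(E + R) = 2*R/(E + R))
(249 - 21)*(j + y(K(2, 1), -14)) = (249 - 21)*(-66 + 2*(-14)/((5 + 2 + 2*1) - 14)) = 228*(-66 + 2*(-14)/((5 + 2 + 2) - 14)) = 228*(-66 + 2*(-14)/(9 - 14)) = 228*(-66 + 2*(-14)/(-5)) = 228*(-66 + 2*(-14)*(-⅕)) = 228*(-66 + 28/5) = 228*(-302/5) = -68856/5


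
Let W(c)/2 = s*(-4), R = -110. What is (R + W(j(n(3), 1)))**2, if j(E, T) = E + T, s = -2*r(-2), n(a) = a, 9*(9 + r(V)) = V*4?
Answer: 5827396/81 ≈ 71943.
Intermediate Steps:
r(V) = -9 + 4*V/9 (r(V) = -9 + (V*4)/9 = -9 + (4*V)/9 = -9 + 4*V/9)
s = 178/9 (s = -2*(-9 + (4/9)*(-2)) = -2*(-9 - 8/9) = -2*(-89/9) = 178/9 ≈ 19.778)
W(c) = -1424/9 (W(c) = 2*((178/9)*(-4)) = 2*(-712/9) = -1424/9)
(R + W(j(n(3), 1)))**2 = (-110 - 1424/9)**2 = (-2414/9)**2 = 5827396/81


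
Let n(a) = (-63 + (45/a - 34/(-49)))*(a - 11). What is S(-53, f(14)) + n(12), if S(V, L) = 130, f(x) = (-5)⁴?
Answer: 14003/196 ≈ 71.444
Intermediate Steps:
f(x) = 625
n(a) = (-11 + a)*(-3053/49 + 45/a) (n(a) = (-63 + (45/a - 34*(-1/49)))*(-11 + a) = (-63 + (45/a + 34/49))*(-11 + a) = (-63 + (34/49 + 45/a))*(-11 + a) = (-3053/49 + 45/a)*(-11 + a) = (-11 + a)*(-3053/49 + 45/a))
S(-53, f(14)) + n(12) = 130 + (35788/49 - 495/12 - 3053/49*12) = 130 + (35788/49 - 495*1/12 - 36636/49) = 130 + (35788/49 - 165/4 - 36636/49) = 130 - 11477/196 = 14003/196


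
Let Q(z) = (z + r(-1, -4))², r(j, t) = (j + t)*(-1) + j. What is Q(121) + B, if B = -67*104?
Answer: 8657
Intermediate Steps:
r(j, t) = -t (r(j, t) = (-j - t) + j = -t)
B = -6968
Q(z) = (4 + z)² (Q(z) = (z - 1*(-4))² = (z + 4)² = (4 + z)²)
Q(121) + B = (4 + 121)² - 6968 = 125² - 6968 = 15625 - 6968 = 8657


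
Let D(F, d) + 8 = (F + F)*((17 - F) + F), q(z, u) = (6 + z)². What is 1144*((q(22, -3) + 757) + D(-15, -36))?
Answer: 1170312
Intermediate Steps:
D(F, d) = -8 + 34*F (D(F, d) = -8 + (F + F)*((17 - F) + F) = -8 + (2*F)*17 = -8 + 34*F)
1144*((q(22, -3) + 757) + D(-15, -36)) = 1144*(((6 + 22)² + 757) + (-8 + 34*(-15))) = 1144*((28² + 757) + (-8 - 510)) = 1144*((784 + 757) - 518) = 1144*(1541 - 518) = 1144*1023 = 1170312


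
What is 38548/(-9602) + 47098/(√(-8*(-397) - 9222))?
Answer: -19274/4801 - 23549*I*√6046/3023 ≈ -4.0146 - 605.71*I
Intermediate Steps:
38548/(-9602) + 47098/(√(-8*(-397) - 9222)) = 38548*(-1/9602) + 47098/(√(3176 - 9222)) = -19274/4801 + 47098/(√(-6046)) = -19274/4801 + 47098/((I*√6046)) = -19274/4801 + 47098*(-I*√6046/6046) = -19274/4801 - 23549*I*√6046/3023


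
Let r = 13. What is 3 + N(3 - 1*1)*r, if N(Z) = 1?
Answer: 16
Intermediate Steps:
3 + N(3 - 1*1)*r = 3 + 1*13 = 3 + 13 = 16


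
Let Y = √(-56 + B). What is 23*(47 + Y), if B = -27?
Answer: 1081 + 23*I*√83 ≈ 1081.0 + 209.54*I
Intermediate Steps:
Y = I*√83 (Y = √(-56 - 27) = √(-83) = I*√83 ≈ 9.1104*I)
23*(47 + Y) = 23*(47 + I*√83) = 1081 + 23*I*√83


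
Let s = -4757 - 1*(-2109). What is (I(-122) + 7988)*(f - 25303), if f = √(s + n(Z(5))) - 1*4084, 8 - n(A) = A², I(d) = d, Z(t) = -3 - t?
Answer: -231158142 + 409032*I ≈ -2.3116e+8 + 4.0903e+5*I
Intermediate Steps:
n(A) = 8 - A²
s = -2648 (s = -4757 + 2109 = -2648)
f = -4084 + 52*I (f = √(-2648 + (8 - (-3 - 1*5)²)) - 1*4084 = √(-2648 + (8 - (-3 - 5)²)) - 4084 = √(-2648 + (8 - 1*(-8)²)) - 4084 = √(-2648 + (8 - 1*64)) - 4084 = √(-2648 + (8 - 64)) - 4084 = √(-2648 - 56) - 4084 = √(-2704) - 4084 = 52*I - 4084 = -4084 + 52*I ≈ -4084.0 + 52.0*I)
(I(-122) + 7988)*(f - 25303) = (-122 + 7988)*((-4084 + 52*I) - 25303) = 7866*(-29387 + 52*I) = -231158142 + 409032*I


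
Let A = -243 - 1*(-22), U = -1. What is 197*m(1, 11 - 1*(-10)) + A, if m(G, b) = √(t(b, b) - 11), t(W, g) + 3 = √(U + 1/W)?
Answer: -221 + 197*√(-6174 + 42*I*√105)/21 ≈ -195.32 + 737.55*I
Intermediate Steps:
t(W, g) = -3 + √(-1 + 1/W)
m(G, b) = √(-14 + √((1 - b)/b)) (m(G, b) = √((-3 + √((1 - b)/b)) - 11) = √(-14 + √((1 - b)/b)))
A = -221 (A = -243 + 22 = -221)
197*m(1, 11 - 1*(-10)) + A = 197*√(-14 + √((1 - (11 - 1*(-10)))/(11 - 1*(-10)))) - 221 = 197*√(-14 + √((1 - (11 + 10))/(11 + 10))) - 221 = 197*√(-14 + √((1 - 1*21)/21)) - 221 = 197*√(-14 + √((1 - 21)/21)) - 221 = 197*√(-14 + √((1/21)*(-20))) - 221 = 197*√(-14 + √(-20/21)) - 221 = 197*√(-14 + 2*I*√105/21) - 221 = -221 + 197*√(-14 + 2*I*√105/21)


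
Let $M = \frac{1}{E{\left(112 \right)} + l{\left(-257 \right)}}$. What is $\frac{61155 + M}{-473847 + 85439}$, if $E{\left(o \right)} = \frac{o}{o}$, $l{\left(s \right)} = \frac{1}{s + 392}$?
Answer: $- \frac{8317215}{52823488} \approx -0.15745$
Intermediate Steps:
$l{\left(s \right)} = \frac{1}{392 + s}$
$E{\left(o \right)} = 1$
$M = \frac{135}{136}$ ($M = \frac{1}{1 + \frac{1}{392 - 257}} = \frac{1}{1 + \frac{1}{135}} = \frac{1}{\frac{136}{135}} = \frac{135}{136} \approx 0.99265$)
$\frac{61155 + M}{-473847 + 85439} = \frac{61155 + \frac{135}{136}}{-473847 + 85439} = \frac{8317215}{136 \left(-388408\right)} = \frac{8317215}{136} \left(- \frac{1}{388408}\right) = - \frac{8317215}{52823488}$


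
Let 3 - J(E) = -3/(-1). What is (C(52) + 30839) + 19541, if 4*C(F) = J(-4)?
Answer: 50380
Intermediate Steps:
J(E) = 0 (J(E) = 3 - (-3)/(-1) = 3 - (-3)*(-1) = 3 - 1*3 = 3 - 3 = 0)
C(F) = 0 (C(F) = (¼)*0 = 0)
(C(52) + 30839) + 19541 = (0 + 30839) + 19541 = 30839 + 19541 = 50380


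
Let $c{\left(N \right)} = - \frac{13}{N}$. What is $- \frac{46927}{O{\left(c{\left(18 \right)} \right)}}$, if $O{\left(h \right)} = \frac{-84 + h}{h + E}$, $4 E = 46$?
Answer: $\frac{9103838}{1525} \approx 5969.7$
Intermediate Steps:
$E = \frac{23}{2}$ ($E = \frac{1}{4} \cdot 46 = \frac{23}{2} \approx 11.5$)
$O{\left(h \right)} = \frac{-84 + h}{\frac{23}{2} + h}$ ($O{\left(h \right)} = \frac{-84 + h}{h + \frac{23}{2}} = \frac{-84 + h}{\frac{23}{2} + h}$)
$- \frac{46927}{O{\left(c{\left(18 \right)} \right)}} = - \frac{46927}{2 \frac{1}{23 + 2 \left(- \frac{13}{18}\right)} \left(-84 - \frac{13}{18}\right)} = - \frac{46927}{2 \frac{1}{23 - \frac{13}{9}} \left(- \frac{1525}{18}\right)} = - \frac{46927}{2 \frac{1}{\frac{194}{9}} \left(- \frac{1525}{18}\right)} = - \frac{46927}{2 \cdot \frac{9}{194} \left(- \frac{1525}{18}\right)} = - \frac{46927}{- \frac{1525}{194}} = \left(-46927\right) \left(- \frac{194}{1525}\right) = \frac{9103838}{1525}$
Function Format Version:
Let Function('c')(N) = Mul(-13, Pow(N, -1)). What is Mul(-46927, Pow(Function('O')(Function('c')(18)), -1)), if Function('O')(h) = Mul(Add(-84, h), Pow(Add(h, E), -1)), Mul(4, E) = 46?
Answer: Rational(9103838, 1525) ≈ 5969.7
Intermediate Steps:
E = Rational(23, 2) (E = Mul(Rational(1, 4), 46) = Rational(23, 2) ≈ 11.500)
Function('O')(h) = Mul(Pow(Add(Rational(23, 2), h), -1), Add(-84, h)) (Function('O')(h) = Mul(Add(-84, h), Pow(Add(h, Rational(23, 2)), -1)) = Mul(Add(-84, h), Pow(Add(Rational(23, 2), h), -1)) = Mul(Pow(Add(Rational(23, 2), h), -1), Add(-84, h)))
Mul(-46927, Pow(Function('O')(Function('c')(18)), -1)) = Mul(-46927, Pow(Mul(2, Pow(Add(23, Mul(2, Mul(-13, Pow(18, -1)))), -1), Add(-84, Mul(-13, Pow(18, -1)))), -1)) = Mul(-46927, Pow(Mul(2, Pow(Add(23, Mul(2, Mul(-13, Rational(1, 18)))), -1), Add(-84, Mul(-13, Rational(1, 18)))), -1)) = Mul(-46927, Pow(Mul(2, Pow(Add(23, Mul(2, Rational(-13, 18))), -1), Add(-84, Rational(-13, 18))), -1)) = Mul(-46927, Pow(Mul(2, Pow(Add(23, Rational(-13, 9)), -1), Rational(-1525, 18)), -1)) = Mul(-46927, Pow(Mul(2, Pow(Rational(194, 9), -1), Rational(-1525, 18)), -1)) = Mul(-46927, Pow(Mul(2, Rational(9, 194), Rational(-1525, 18)), -1)) = Mul(-46927, Pow(Rational(-1525, 194), -1)) = Mul(-46927, Rational(-194, 1525)) = Rational(9103838, 1525)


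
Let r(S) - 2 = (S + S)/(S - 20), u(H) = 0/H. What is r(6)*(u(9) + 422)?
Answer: 3376/7 ≈ 482.29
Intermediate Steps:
u(H) = 0
r(S) = 2 + 2*S/(-20 + S) (r(S) = 2 + (S + S)/(S - 20) = 2 + (2*S)/(-20 + S) = 2 + 2*S/(-20 + S))
r(6)*(u(9) + 422) = (4*(-10 + 6)/(-20 + 6))*(0 + 422) = (4*(-4)/(-14))*422 = (4*(-1/14)*(-4))*422 = (8/7)*422 = 3376/7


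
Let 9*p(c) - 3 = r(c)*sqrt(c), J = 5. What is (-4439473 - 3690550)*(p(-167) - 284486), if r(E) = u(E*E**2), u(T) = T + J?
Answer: 6938625039511/3 + 12621746887178*I*sqrt(167)/3 ≈ 2.3129e+12 + 5.437e+13*I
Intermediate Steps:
u(T) = 5 + T (u(T) = T + 5 = 5 + T)
r(E) = 5 + E**3 (r(E) = 5 + E*E**2 = 5 + E**3)
p(c) = 1/3 + sqrt(c)*(5 + c**3)/9 (p(c) = 1/3 + ((5 + c**3)*sqrt(c))/9 = 1/3 + (sqrt(c)*(5 + c**3))/9 = 1/3 + sqrt(c)*(5 + c**3)/9)
(-4439473 - 3690550)*(p(-167) - 284486) = (-4439473 - 3690550)*((1/3 + sqrt(-167)*(5 + (-167)**3)/9) - 284486) = -8130023*((1/3 + (I*sqrt(167))*(5 - 4657463)/9) - 284486) = -8130023*((1/3 + (1/9)*(I*sqrt(167))*(-4657458)) - 284486) = -8130023*((1/3 - 1552486*I*sqrt(167)/3) - 284486) = -8130023*(-853457/3 - 1552486*I*sqrt(167)/3) = 6938625039511/3 + 12621746887178*I*sqrt(167)/3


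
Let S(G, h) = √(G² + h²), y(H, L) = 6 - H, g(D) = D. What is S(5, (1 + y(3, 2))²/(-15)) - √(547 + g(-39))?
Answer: -2*√127 + √5881/15 ≈ -17.426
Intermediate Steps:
S(5, (1 + y(3, 2))²/(-15)) - √(547 + g(-39)) = √(5² + ((1 + (6 - 1*3))²/(-15))²) - √(547 - 39) = √(25 + ((1 + (6 - 3))²*(-1/15))²) - √508 = √(25 + ((1 + 3)²*(-1/15))²) - 2*√127 = √(25 + (4²*(-1/15))²) - 2*√127 = √(25 + (16*(-1/15))²) - 2*√127 = √(25 + (-16/15)²) - 2*√127 = √(25 + 256/225) - 2*√127 = √(5881/225) - 2*√127 = √5881/15 - 2*√127 = -2*√127 + √5881/15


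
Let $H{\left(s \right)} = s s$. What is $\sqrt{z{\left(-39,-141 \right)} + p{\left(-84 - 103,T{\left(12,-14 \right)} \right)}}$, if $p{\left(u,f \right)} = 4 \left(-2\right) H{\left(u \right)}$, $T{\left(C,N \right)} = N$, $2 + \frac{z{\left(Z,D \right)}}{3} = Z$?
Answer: $5 i \sqrt{11195} \approx 529.03 i$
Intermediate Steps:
$z{\left(Z,D \right)} = -6 + 3 Z$
$H{\left(s \right)} = s^{2}$
$p{\left(u,f \right)} = - 8 u^{2}$ ($p{\left(u,f \right)} = 4 \left(-2\right) u^{2} = - 8 u^{2}$)
$\sqrt{z{\left(-39,-141 \right)} + p{\left(-84 - 103,T{\left(12,-14 \right)} \right)}} = \sqrt{\left(-6 + 3 \left(-39\right)\right) - 8 \left(-84 - 103\right)^{2}} = \sqrt{\left(-6 - 117\right) - 8 \left(-187\right)^{2}} = \sqrt{-123 - 279752} = \sqrt{-279875} = 5 i \sqrt{11195}$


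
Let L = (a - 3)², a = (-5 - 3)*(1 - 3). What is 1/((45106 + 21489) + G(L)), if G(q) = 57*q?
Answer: 1/76228 ≈ 1.3119e-5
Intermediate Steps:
a = 16 (a = -8*(-2) = 16)
L = 169 (L = (16 - 3)² = 13² = 169)
1/((45106 + 21489) + G(L)) = 1/((45106 + 21489) + 57*169) = 1/(66595 + 9633) = 1/76228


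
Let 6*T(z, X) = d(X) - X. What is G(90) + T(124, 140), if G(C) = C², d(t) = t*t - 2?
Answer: 11343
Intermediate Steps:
d(t) = -2 + t² (d(t) = t² - 2 = -2 + t²)
T(z, X) = -⅓ - X/6 + X²/6 (T(z, X) = ((-2 + X²) - X)/6 = (-2 + X² - X)/6 = -⅓ - X/6 + X²/6)
G(90) + T(124, 140) = 90² + (-⅓ - ⅙*140 + (⅙)*140²) = 8100 + (-⅓ - 70/3 + (⅙)*19600) = 8100 + (-⅓ - 70/3 + 9800/3) = 8100 + 3243 = 11343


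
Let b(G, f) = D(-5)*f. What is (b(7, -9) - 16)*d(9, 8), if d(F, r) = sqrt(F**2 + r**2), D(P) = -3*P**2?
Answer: 659*sqrt(145) ≈ 7935.4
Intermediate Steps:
b(G, f) = -75*f (b(G, f) = (-3*(-5)**2)*f = (-3*25)*f = -75*f)
(b(7, -9) - 16)*d(9, 8) = (-75*(-9) - 16)*sqrt(9**2 + 8**2) = (675 - 16)*sqrt(81 + 64) = 659*sqrt(145)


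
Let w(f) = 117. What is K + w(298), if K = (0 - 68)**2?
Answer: 4741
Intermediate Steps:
K = 4624 (K = (-68)**2 = 4624)
K + w(298) = 4624 + 117 = 4741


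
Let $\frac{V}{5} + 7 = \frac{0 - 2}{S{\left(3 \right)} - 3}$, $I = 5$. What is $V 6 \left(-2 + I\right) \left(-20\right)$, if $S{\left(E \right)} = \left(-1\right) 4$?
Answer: $\frac{84600}{7} \approx 12086.0$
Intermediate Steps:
$S{\left(E \right)} = -4$
$V = - \frac{235}{7}$ ($V = -35 + 5 \frac{0 - 2}{-4 - 3} = -35 + 5 \left(- \frac{2}{-7}\right) = -35 + 5 \left(\left(-2\right) \left(- \frac{1}{7}\right)\right) = -35 + 5 \cdot \frac{2}{7} = -35 + \frac{10}{7} = - \frac{235}{7} \approx -33.571$)
$V 6 \left(-2 + I\right) \left(-20\right) = - \frac{235 \cdot 6 \left(-2 + 5\right)}{7} \left(-20\right) = - \frac{235 \cdot 6 \cdot 3}{7} \left(-20\right) = \left(- \frac{235}{7}\right) 18 \left(-20\right) = \left(- \frac{4230}{7}\right) \left(-20\right) = \frac{84600}{7}$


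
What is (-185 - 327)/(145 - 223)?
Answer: 256/39 ≈ 6.5641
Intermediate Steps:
(-185 - 327)/(145 - 223) = -512/(-78) = -512*(-1/78) = 256/39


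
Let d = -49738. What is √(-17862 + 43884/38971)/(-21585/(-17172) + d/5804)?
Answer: -8305524*I*√27126002974578/2366908868143 ≈ -18.276*I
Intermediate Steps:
√(-17862 + 43884/38971)/(-21585/(-17172) + d/5804) = √(-17862 + 43884/38971)/(-21585/(-17172) - 49738/5804) = √(-17862 + 43884*(1/38971))/(-21585*(-1/17172) - 49738*1/5804) = √(-17862 + 43884/38971)/(7195/5724 - 24869/2902) = √(-696056118/38971)/(-60735133/8305524) = (I*√27126002974578/38971)*(-8305524/60735133) = -8305524*I*√27126002974578/2366908868143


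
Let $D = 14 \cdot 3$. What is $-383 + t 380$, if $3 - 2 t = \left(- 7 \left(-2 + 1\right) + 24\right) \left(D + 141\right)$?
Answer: $-1077683$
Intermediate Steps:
$D = 42$
$t = -2835$ ($t = \frac{3}{2} - \frac{\left(- 7 \left(-2 + 1\right) + 24\right) \left(42 + 141\right)}{2} = \frac{3}{2} - \frac{\left(\left(-7\right) \left(-1\right) + 24\right) 183}{2} = \frac{3}{2} - \frac{\left(7 + 24\right) 183}{2} = \frac{3}{2} - \frac{31 \cdot 183}{2} = \frac{3}{2} - \frac{5673}{2} = -2835$)
$-383 + t 380 = -383 - 1077300 = -1077683$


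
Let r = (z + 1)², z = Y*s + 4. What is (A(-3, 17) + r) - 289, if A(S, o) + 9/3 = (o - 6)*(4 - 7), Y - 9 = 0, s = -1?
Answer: -309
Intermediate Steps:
Y = 9 (Y = 9 + 0 = 9)
z = -5 (z = 9*(-1) + 4 = -9 + 4 = -5)
r = 16 (r = (-5 + 1)² = (-4)² = 16)
A(S, o) = 15 - 3*o (A(S, o) = -3 + (o - 6)*(4 - 7) = -3 + (-6 + o)*(-3) = -3 + (18 - 3*o) = 15 - 3*o)
(A(-3, 17) + r) - 289 = ((15 - 3*17) + 16) - 289 = ((15 - 51) + 16) - 289 = (-36 + 16) - 289 = -20 - 289 = -309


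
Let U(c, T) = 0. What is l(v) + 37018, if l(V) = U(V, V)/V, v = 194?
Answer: 37018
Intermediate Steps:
l(V) = 0 (l(V) = 0/V = 0)
l(v) + 37018 = 0 + 37018 = 37018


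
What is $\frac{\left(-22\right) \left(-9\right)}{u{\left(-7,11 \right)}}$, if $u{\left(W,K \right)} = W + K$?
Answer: $\frac{99}{2} \approx 49.5$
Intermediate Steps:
$u{\left(W,K \right)} = K + W$
$\frac{\left(-22\right) \left(-9\right)}{u{\left(-7,11 \right)}} = \frac{\left(-22\right) \left(-9\right)}{11 - 7} = \frac{198}{4} = 198 \cdot \frac{1}{4} = \frac{99}{2}$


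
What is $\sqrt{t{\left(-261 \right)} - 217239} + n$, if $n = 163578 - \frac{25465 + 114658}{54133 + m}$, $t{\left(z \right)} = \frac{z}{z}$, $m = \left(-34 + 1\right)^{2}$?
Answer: $\frac{9032964193}{55222} + i \sqrt{217238} \approx 1.6358 \cdot 10^{5} + 466.09 i$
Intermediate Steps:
$m = 1089$ ($m = \left(-33\right)^{2} = 1089$)
$t{\left(z \right)} = 1$
$n = \frac{9032964193}{55222}$ ($n = 163578 - \frac{25465 + 114658}{54133 + 1089} = 163578 - \frac{140123}{55222} = \frac{9032964193}{55222} \approx 1.6358 \cdot 10^{5}$)
$\sqrt{t{\left(-261 \right)} - 217239} + n = \sqrt{1 - 217239} + \frac{9032964193}{55222} = \sqrt{-217238} + \frac{9032964193}{55222} = i \sqrt{217238} + \frac{9032964193}{55222} = \frac{9032964193}{55222} + i \sqrt{217238}$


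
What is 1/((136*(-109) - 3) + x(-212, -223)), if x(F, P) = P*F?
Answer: 1/32449 ≈ 3.0818e-5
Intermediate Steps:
x(F, P) = F*P
1/((136*(-109) - 3) + x(-212, -223)) = 1/((136*(-109) - 3) - 212*(-223)) = 1/((-14824 - 3) + 47276) = 1/(-14827 + 47276) = 1/32449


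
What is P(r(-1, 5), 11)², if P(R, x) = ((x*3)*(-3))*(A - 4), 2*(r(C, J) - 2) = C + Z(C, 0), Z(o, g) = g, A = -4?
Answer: 627264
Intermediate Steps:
r(C, J) = 2 + C/2 (r(C, J) = 2 + (C + 0)/2 = 2 + C/2)
P(R, x) = 72*x (P(R, x) = ((x*3)*(-3))*(-4 - 4) = ((3*x)*(-3))*(-8) = -9*x*(-8) = 72*x)
P(r(-1, 5), 11)² = (72*11)² = 792² = 627264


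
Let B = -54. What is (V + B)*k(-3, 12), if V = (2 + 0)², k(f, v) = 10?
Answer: -500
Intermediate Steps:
V = 4 (V = 2² = 4)
(V + B)*k(-3, 12) = (4 - 54)*10 = -50*10 = -500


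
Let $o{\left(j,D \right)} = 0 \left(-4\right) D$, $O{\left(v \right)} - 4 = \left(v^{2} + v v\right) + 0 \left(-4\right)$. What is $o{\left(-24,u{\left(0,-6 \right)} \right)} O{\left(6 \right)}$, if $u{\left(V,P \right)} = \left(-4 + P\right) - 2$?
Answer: $0$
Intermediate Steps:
$u{\left(V,P \right)} = -6 + P$
$O{\left(v \right)} = 4 + 2 v^{2}$ ($O{\left(v \right)} = 4 + \left(\left(v^{2} + v v\right) + 0 \left(-4\right)\right) = 4 + \left(\left(v^{2} + v^{2}\right) + 0\right) = 4 + \left(2 v^{2} + 0\right) = 4 + 2 v^{2}$)
$o{\left(j,D \right)} = 0$ ($o{\left(j,D \right)} = 0 D = 0$)
$o{\left(-24,u{\left(0,-6 \right)} \right)} O{\left(6 \right)} = 0 \left(4 + 2 \cdot 6^{2}\right) = 0 \left(4 + 2 \cdot 36\right) = 0 \left(4 + 72\right) = 0 \cdot 76 = 0$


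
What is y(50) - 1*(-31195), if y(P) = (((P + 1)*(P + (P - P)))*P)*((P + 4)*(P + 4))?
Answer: 371821195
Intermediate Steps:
y(P) = P²*(4 + P)²*(1 + P) (y(P) = (((1 + P)*(P + 0))*P)*((4 + P)*(4 + P)) = (((1 + P)*P)*P)*(4 + P)² = ((P*(1 + P))*P)*(4 + P)² = (P²*(1 + P))*(4 + P)² = P²*(4 + P)²*(1 + P))
y(50) - 1*(-31195) = 50²*(4 + 50)²*(1 + 50) - 1*(-31195) = 2500*54²*51 + 31195 = 2500*2916*51 + 31195 = 371790000 + 31195 = 371821195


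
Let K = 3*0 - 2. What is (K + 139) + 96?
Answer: 233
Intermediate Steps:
K = -2 (K = 0 - 2 = -2)
(K + 139) + 96 = (-2 + 139) + 96 = 137 + 96 = 233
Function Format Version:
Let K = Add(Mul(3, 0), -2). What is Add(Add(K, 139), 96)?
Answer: 233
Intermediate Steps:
K = -2 (K = Add(0, -2) = -2)
Add(Add(K, 139), 96) = Add(Add(-2, 139), 96) = Add(137, 96) = 233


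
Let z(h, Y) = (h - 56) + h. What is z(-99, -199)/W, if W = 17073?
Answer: -254/17073 ≈ -0.014877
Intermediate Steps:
z(h, Y) = -56 + 2*h (z(h, Y) = (-56 + h) + h = -56 + 2*h)
z(-99, -199)/W = (-56 + 2*(-99))/17073 = (-56 - 198)*(1/17073) = -254*1/17073 = -254/17073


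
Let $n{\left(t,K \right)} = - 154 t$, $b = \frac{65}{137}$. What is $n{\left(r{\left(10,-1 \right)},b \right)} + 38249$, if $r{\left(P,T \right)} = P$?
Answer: $36709$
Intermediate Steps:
$b = \frac{65}{137}$ ($b = 65 \cdot \frac{1}{137} = \frac{65}{137} \approx 0.47445$)
$n{\left(r{\left(10,-1 \right)},b \right)} + 38249 = \left(-154\right) 10 + 38249 = -1540 + 38249 = 36709$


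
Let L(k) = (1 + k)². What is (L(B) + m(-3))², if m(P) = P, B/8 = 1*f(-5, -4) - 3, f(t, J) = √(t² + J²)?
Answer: 15474884 - 2318400*√41 ≈ 6.2988e+5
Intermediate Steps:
f(t, J) = √(J² + t²)
B = -24 + 8*√41 (B = 8*(1*√((-4)² + (-5)²) - 3) = 8*(1*√(16 + 25) - 3) = 8*(1*√41 - 3) = 8*(√41 - 3) = 8*(-3 + √41) = -24 + 8*√41 ≈ 27.225)
(L(B) + m(-3))² = ((1 + (-24 + 8*√41))² - 3)² = ((-23 + 8*√41)² - 3)² = (-3 + (-23 + 8*√41)²)²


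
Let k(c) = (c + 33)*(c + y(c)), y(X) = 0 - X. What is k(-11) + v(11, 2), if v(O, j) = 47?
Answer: 47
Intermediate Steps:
y(X) = -X
k(c) = 0 (k(c) = (c + 33)*(c - c) = (33 + c)*0 = 0)
k(-11) + v(11, 2) = 0 + 47 = 47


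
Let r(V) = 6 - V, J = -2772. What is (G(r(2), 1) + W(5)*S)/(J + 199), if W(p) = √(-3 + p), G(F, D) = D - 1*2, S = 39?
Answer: 1/2573 - 39*√2/2573 ≈ -0.021047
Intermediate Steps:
G(F, D) = -2 + D (G(F, D) = D - 2 = -2 + D)
(G(r(2), 1) + W(5)*S)/(J + 199) = ((-2 + 1) + √(-3 + 5)*39)/(-2772 + 199) = (-1 + √2*39)/(-2573) = (-1 + 39*√2)*(-1/2573) = 1/2573 - 39*√2/2573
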